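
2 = 2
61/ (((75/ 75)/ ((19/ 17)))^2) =22021/ 289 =76.20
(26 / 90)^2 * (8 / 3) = 1352 / 6075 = 0.22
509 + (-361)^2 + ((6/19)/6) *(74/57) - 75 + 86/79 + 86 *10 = 11260683539/85557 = 131616.16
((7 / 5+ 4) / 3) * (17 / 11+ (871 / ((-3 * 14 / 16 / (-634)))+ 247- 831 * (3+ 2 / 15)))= 720761523 / 1925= 374421.57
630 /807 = 210 /269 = 0.78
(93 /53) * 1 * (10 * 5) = 4650 /53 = 87.74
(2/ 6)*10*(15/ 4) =12.50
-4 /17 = -0.24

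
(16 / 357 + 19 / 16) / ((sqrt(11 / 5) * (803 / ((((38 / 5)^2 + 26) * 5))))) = 2456611 * sqrt(55) / 42045080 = 0.43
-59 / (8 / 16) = -118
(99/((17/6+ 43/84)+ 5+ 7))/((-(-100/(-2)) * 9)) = -462/32225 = -0.01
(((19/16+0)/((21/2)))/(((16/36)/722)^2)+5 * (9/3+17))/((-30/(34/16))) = -1136910241/53760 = -21147.88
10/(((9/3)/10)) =100/3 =33.33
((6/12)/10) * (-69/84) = -23/560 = -0.04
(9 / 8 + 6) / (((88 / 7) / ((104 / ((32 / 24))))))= 15561 / 352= 44.21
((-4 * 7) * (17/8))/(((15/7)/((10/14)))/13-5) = 1547/124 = 12.48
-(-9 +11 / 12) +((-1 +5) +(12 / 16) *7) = 52 / 3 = 17.33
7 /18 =0.39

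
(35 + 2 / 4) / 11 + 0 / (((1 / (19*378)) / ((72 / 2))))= 71 / 22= 3.23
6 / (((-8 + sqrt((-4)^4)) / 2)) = 3 / 2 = 1.50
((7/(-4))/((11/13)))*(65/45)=-1183/396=-2.99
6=6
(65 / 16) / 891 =65 / 14256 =0.00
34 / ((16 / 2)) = 17 / 4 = 4.25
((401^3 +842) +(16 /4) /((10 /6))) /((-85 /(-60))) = 3868922724 /85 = 45516737.93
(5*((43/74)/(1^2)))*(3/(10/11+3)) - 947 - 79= -75759/74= -1023.77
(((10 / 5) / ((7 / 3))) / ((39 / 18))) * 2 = 72 / 91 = 0.79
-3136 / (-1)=3136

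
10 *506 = 5060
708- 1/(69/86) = 48766/69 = 706.75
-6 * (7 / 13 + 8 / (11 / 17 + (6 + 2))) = -5594 / 637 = -8.78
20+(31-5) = 46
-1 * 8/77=-8/77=-0.10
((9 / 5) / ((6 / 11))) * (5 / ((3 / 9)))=99 / 2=49.50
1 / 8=0.12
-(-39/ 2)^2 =-1521/ 4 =-380.25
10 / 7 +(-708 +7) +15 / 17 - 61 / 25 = -2085859 / 2975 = -701.13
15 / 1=15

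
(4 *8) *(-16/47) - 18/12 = -1165/94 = -12.39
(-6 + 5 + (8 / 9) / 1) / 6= -1 / 54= -0.02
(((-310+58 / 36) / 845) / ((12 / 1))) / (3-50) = 427 / 659880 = 0.00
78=78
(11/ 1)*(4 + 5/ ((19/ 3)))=1001/ 19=52.68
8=8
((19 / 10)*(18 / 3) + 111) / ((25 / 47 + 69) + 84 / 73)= 524943 / 303140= 1.73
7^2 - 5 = 44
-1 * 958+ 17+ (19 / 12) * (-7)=-11425 / 12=-952.08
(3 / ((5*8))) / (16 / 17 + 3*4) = 51 / 8800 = 0.01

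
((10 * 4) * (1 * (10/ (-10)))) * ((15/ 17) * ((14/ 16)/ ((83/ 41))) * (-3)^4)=-1743525/ 1411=-1235.67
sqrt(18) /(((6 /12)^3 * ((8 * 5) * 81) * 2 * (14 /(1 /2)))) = sqrt(2) /7560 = 0.00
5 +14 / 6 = 22 / 3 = 7.33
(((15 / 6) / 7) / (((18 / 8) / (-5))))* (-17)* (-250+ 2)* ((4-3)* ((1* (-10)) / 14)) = 1054000 / 441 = 2390.02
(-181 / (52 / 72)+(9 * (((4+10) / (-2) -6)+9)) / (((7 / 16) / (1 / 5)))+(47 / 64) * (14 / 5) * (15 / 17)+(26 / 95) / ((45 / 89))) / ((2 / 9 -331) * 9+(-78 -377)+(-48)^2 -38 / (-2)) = 56021932229 / 234697226400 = 0.24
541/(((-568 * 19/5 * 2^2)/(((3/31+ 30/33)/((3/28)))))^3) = -936017046967625/1345651844822056797696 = -0.00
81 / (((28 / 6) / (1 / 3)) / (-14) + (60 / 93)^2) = -25947 / 187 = -138.75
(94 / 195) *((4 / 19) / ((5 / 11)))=4136 / 18525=0.22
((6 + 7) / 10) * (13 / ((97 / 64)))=5408 / 485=11.15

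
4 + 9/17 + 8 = 213/17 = 12.53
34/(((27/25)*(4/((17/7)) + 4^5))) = 7225/235386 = 0.03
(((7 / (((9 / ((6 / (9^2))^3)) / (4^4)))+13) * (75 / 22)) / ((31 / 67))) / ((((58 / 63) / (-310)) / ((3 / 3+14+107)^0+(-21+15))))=679243026875 / 4185918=162268.59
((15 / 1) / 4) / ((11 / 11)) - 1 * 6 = -9 / 4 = -2.25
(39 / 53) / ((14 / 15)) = 585 / 742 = 0.79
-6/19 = -0.32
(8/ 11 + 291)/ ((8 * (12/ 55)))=16045/ 96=167.14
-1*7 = -7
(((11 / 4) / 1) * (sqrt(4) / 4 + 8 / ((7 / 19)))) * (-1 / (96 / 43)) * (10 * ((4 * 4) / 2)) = -735515 / 336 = -2189.03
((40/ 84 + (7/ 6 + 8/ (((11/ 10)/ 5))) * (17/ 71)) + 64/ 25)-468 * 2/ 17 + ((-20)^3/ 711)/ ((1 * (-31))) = -4370770553803/ 102423424950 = -42.67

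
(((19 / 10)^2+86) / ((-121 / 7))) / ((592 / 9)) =-564543 / 7163200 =-0.08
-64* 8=-512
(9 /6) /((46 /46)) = 3 /2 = 1.50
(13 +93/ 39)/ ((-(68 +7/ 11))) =-0.22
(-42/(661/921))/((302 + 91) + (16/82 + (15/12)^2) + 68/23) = -194544672/1322156657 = -0.15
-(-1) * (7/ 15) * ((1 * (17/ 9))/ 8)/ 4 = 0.03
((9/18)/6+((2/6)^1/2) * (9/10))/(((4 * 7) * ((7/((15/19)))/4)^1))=1/266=0.00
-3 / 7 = -0.43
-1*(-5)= 5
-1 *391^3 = -59776471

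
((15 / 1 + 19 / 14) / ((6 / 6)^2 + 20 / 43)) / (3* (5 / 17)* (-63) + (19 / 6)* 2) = -167399 / 738528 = -0.23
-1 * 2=-2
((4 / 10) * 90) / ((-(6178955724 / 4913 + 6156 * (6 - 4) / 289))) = -4913 / 171643473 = -0.00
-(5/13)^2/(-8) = 25/1352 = 0.02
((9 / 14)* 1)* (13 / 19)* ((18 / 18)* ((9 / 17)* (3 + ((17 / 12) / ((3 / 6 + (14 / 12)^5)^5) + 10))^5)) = 44203272224297586296483196704707197319042870725358435923854509306664057669436220612278563875581767487367845487179129 / 509176423726914586738760029225909443299921194745346264175673806517289887612735370814936035977005958557128906250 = 86813.27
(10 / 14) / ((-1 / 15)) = -75 / 7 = -10.71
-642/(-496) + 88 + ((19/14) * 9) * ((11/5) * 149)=4093.14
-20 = -20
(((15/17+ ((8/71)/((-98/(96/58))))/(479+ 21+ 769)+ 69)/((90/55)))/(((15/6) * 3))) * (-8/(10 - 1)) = -4461613006048/881491224915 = -5.06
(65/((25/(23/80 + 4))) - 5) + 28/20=3019/400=7.55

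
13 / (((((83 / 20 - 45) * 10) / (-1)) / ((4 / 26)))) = 4 / 817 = 0.00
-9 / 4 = -2.25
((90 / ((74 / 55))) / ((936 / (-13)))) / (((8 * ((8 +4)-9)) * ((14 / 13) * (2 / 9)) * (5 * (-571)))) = 0.00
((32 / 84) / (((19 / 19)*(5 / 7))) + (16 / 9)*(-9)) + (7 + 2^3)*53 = 11693 / 15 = 779.53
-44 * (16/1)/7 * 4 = -2816/7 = -402.29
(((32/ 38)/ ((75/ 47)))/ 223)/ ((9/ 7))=5264/ 2859975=0.00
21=21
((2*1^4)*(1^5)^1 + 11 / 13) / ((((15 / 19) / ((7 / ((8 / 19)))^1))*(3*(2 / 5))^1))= 93499 / 1872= 49.95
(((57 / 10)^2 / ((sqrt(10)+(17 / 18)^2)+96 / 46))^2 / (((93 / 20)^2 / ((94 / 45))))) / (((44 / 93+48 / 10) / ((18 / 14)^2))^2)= 2631424776142544757650388654 / 17636987042277818269845245-830647509891667678509504624* sqrt(10) / 17636987042277818269845245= 0.27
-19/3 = -6.33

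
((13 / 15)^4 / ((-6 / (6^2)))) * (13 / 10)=-371293 / 84375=-4.40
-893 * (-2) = 1786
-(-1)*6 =6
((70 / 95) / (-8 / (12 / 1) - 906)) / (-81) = 0.00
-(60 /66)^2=-100 /121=-0.83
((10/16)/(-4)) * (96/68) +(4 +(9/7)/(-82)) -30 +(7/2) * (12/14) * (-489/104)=-20470195/507416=-40.34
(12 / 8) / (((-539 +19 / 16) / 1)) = -24 / 8605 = -0.00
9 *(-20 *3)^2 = 32400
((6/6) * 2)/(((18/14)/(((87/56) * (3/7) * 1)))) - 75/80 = 11/112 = 0.10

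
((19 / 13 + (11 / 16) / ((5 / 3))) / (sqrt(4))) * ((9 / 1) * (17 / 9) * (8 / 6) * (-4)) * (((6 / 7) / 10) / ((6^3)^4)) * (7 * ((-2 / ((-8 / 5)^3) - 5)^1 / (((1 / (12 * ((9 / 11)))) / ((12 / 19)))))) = 231931 / 354018263040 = 0.00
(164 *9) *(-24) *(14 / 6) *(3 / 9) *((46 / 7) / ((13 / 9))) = -1629504 / 13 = -125346.46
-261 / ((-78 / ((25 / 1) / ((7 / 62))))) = 67425 / 91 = 740.93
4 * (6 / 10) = 12 / 5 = 2.40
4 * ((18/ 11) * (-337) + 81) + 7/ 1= -20623/ 11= -1874.82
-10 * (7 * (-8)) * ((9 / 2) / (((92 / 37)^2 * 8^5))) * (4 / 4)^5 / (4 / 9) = 0.03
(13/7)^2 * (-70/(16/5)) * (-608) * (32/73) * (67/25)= 27537536/511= 53889.50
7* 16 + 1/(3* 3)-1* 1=1000/9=111.11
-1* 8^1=-8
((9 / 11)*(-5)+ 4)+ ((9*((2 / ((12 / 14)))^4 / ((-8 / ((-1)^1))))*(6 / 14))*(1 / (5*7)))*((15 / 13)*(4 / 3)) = 461 / 858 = 0.54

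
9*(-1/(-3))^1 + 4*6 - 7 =20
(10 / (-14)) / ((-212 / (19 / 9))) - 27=-360517 / 13356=-26.99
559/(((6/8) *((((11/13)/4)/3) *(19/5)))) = 581360/209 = 2781.63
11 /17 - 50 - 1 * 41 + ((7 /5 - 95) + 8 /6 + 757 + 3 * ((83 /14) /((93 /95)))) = 65577353 /110670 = 592.55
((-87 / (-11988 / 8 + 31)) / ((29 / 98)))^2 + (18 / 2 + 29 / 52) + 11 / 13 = 4678274413 / 447939700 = 10.44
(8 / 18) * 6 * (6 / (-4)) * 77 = -308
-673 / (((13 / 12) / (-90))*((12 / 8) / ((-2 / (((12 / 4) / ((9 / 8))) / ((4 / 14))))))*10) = -72684 / 91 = -798.73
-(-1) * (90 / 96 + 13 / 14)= 209 / 112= 1.87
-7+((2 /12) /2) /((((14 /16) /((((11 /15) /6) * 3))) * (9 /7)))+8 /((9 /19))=4016 /405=9.92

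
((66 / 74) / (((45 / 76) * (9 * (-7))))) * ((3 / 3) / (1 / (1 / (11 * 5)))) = -76 / 174825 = -0.00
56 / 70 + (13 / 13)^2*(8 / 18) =56 / 45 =1.24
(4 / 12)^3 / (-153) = -1 / 4131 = -0.00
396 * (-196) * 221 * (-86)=1475169696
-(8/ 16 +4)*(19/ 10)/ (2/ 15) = -513/ 8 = -64.12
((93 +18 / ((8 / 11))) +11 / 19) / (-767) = -8993 / 58292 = -0.15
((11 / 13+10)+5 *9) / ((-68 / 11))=-3993 / 442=-9.03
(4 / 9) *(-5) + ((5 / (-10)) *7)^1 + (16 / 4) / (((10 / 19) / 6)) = 3589 / 90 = 39.88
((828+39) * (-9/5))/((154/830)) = -647649/77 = -8411.03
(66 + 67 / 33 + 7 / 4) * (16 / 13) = 36844 / 429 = 85.88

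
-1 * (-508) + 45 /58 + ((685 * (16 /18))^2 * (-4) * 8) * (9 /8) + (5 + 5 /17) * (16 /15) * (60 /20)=-118435232387 /8874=-13346318.73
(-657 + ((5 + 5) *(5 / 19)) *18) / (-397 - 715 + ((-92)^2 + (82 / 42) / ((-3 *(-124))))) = -90486396 / 1091243435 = -0.08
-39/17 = -2.29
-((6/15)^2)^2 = -0.03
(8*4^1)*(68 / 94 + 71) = 107872 / 47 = 2295.15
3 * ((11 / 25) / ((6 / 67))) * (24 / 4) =2211 / 25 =88.44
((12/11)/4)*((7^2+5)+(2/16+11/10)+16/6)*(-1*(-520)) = 90311/11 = 8210.09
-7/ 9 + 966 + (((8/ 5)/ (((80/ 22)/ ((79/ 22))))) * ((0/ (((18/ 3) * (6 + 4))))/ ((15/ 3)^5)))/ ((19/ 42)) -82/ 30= 43312/ 45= 962.49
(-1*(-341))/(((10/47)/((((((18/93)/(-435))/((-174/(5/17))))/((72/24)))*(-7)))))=-3619/1286730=-0.00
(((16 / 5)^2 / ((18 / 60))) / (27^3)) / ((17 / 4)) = 2048 / 5019165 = 0.00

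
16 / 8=2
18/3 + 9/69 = 141/23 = 6.13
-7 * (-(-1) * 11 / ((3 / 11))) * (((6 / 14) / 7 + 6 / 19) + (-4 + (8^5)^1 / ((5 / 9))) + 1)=-11073551434 / 665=-16651957.04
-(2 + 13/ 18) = -49/ 18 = -2.72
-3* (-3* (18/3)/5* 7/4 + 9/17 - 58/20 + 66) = -14619/85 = -171.99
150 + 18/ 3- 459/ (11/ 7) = -1497/ 11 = -136.09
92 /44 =23 /11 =2.09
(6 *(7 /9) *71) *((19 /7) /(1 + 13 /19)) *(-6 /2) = -25631 /16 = -1601.94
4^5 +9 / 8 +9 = 8273 / 8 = 1034.12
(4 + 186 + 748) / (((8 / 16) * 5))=375.20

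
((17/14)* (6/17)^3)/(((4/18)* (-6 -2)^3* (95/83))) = -20169/49199360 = -0.00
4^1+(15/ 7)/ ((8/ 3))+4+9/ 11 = 5927/ 616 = 9.62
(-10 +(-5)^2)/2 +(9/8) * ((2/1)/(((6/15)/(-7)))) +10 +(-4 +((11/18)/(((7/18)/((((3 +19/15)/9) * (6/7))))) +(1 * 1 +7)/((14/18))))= -263731/17640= -14.95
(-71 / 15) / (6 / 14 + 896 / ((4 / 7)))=-497 / 164685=-0.00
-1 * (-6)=6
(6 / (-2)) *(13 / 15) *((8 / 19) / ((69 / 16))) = -1664 / 6555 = -0.25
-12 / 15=-0.80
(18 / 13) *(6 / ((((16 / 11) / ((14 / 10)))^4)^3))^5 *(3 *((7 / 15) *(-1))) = -2368047084899230267512845302617640057998827138548843917970869745934933507273680897250342901393684302164686951532547709 / 1556440783691918371770196199449532764612781920967720960000000000000000000000000000000000000000000000000000000000000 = -1521.45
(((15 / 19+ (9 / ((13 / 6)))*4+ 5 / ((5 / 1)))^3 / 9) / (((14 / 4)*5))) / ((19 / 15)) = 187896326672 / 6012619977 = 31.25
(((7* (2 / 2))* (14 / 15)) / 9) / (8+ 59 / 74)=0.08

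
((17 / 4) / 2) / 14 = 17 / 112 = 0.15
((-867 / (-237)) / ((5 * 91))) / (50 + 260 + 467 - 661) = 289 / 4169620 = 0.00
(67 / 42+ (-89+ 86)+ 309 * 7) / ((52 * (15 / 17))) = 1543379 / 32760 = 47.11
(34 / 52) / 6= 17 / 156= 0.11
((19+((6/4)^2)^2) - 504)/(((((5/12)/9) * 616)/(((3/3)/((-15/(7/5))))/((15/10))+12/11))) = -4189443/242000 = -17.31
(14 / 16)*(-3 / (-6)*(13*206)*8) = 9373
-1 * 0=0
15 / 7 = 2.14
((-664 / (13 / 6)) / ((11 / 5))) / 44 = -4980 / 1573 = -3.17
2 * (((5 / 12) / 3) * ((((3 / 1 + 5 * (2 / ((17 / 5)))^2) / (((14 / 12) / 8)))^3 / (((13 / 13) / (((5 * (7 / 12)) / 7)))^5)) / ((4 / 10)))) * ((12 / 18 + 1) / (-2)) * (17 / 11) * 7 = -997850727734375 / 371937220578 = -2682.85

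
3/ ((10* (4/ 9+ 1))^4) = 19683/ 285610000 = 0.00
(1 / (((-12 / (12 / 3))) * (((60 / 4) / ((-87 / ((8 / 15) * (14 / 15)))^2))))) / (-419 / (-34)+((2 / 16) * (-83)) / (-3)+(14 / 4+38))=-11.85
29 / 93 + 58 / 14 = 2900 / 651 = 4.45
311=311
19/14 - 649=-9067/14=-647.64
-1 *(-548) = 548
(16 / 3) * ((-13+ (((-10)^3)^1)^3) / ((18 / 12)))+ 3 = -32000000389 / 9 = -3555555598.78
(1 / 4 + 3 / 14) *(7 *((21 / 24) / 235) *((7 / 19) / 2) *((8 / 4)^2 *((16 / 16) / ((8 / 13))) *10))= 8281 / 57152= 0.14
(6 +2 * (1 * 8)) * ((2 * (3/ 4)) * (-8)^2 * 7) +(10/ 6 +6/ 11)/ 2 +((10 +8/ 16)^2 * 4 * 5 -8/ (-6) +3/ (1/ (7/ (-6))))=560602/ 33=16987.94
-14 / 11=-1.27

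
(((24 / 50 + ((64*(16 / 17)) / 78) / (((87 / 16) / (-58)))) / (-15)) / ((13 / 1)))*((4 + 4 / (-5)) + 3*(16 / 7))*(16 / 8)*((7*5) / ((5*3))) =271555328 / 145445625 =1.87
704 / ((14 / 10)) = 3520 / 7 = 502.86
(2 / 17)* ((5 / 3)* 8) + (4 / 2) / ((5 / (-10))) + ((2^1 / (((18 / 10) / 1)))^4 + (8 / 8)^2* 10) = 1014182 / 111537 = 9.09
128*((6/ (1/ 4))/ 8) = 384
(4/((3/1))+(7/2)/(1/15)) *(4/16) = 323/24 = 13.46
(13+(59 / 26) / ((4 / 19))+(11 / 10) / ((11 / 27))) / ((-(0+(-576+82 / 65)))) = 13769 / 298864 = 0.05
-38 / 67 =-0.57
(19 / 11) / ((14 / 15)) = 285 / 154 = 1.85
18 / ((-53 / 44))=-14.94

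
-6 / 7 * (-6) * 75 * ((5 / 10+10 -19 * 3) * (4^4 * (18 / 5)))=-115706880 / 7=-16529554.29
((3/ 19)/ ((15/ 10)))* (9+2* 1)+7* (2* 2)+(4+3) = 687/ 19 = 36.16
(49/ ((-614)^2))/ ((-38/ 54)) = -1323/ 7162924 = -0.00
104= 104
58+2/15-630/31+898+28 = 448172/465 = 963.81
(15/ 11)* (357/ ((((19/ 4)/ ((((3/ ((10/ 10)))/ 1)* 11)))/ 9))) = 578340/ 19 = 30438.95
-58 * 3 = -174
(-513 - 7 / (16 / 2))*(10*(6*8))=-246660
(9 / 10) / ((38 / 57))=1.35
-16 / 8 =-2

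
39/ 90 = 13/ 30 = 0.43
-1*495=-495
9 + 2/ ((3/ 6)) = 13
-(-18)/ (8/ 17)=153/ 4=38.25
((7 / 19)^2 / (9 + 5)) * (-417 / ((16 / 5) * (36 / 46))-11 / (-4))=-110047 / 69312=-1.59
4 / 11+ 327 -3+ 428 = 8276 / 11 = 752.36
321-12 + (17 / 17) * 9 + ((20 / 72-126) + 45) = 237.28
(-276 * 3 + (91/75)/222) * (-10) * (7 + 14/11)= 1254535919/18315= 68497.73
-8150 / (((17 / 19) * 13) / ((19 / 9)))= -2942150 / 1989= -1479.21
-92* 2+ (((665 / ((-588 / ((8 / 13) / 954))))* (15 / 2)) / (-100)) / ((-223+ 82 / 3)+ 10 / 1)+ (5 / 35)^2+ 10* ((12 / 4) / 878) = -36444772739587 / 198128184072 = -183.95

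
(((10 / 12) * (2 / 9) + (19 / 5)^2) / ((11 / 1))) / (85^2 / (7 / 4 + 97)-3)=0.02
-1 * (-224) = 224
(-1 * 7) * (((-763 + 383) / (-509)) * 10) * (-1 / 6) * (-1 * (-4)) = 53200 / 1527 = 34.84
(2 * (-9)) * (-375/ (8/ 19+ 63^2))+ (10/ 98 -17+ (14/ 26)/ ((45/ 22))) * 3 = -34736914696/ 720628545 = -48.20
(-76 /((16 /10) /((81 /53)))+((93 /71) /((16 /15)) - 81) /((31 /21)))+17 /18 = -2111327789 /16798032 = -125.69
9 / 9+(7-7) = 1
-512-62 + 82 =-492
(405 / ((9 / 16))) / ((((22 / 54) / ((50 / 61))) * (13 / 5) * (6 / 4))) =3240000 / 8723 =371.43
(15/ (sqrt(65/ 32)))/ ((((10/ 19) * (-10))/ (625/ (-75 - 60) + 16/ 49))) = 108167 * sqrt(130)/ 143325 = 8.60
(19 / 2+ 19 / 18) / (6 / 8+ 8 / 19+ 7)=1.29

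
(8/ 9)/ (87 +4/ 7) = 56/ 5517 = 0.01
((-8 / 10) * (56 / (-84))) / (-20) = -2 / 75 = -0.03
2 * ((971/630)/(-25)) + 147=1156654/7875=146.88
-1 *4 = -4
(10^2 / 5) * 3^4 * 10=16200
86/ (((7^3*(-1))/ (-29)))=2494/ 343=7.27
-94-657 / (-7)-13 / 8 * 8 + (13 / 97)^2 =-864445 / 65863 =-13.12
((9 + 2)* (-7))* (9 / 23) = -693 / 23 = -30.13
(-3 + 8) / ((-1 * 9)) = -0.56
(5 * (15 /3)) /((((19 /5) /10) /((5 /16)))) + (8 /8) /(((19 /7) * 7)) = 20.61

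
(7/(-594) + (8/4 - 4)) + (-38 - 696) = -437191/594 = -736.01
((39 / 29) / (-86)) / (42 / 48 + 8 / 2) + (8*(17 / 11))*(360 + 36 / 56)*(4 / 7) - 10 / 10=2546.92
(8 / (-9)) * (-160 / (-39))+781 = 272851 / 351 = 777.35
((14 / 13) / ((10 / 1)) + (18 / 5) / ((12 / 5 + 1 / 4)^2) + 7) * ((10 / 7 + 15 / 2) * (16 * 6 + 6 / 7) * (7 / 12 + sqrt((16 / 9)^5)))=3054720691675 / 96623982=31614.52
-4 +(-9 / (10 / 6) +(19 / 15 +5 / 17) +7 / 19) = -36196 / 4845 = -7.47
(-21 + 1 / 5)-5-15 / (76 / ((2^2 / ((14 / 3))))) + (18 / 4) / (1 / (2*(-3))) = -70449 / 1330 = -52.97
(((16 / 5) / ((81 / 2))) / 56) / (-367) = -4 / 1040445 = -0.00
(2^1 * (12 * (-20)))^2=230400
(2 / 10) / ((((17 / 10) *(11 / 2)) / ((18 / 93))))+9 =52197 / 5797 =9.00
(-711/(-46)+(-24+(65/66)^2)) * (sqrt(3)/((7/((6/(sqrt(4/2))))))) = -108397 * sqrt(6)/33396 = -7.95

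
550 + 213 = 763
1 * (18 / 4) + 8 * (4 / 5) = 109 / 10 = 10.90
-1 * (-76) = 76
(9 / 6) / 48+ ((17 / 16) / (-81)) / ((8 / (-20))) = 83 / 1296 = 0.06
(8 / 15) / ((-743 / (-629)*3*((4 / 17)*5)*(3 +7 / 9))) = 629 / 18575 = 0.03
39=39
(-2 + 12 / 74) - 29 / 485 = -34053 / 17945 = -1.90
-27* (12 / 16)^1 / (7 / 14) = -81 / 2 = -40.50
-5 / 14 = -0.36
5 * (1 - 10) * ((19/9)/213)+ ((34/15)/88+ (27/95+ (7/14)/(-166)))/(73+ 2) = -1224631997/2771183250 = -0.44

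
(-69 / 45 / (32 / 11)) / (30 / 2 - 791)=0.00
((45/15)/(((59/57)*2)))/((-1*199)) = -171/23482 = -0.01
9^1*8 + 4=76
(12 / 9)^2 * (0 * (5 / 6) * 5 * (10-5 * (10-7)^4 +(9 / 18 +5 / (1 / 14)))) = 0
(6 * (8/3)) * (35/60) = 28/3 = 9.33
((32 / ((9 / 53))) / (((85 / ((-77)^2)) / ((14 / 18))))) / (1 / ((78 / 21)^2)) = 971082112 / 6885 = 141043.15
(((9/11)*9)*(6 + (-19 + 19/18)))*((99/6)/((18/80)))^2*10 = -4730000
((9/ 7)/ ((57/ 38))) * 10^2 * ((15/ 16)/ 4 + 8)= 39525/ 56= 705.80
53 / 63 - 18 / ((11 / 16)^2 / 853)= -247622899 / 7623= -32483.65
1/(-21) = -1/21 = -0.05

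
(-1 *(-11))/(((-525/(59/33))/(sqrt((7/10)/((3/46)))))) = -59 *sqrt(2415)/23625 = -0.12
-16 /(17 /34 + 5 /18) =-144 /7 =-20.57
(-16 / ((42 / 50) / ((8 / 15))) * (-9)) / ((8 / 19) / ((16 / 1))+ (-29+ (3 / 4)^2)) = -194560 / 60459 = -3.22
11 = 11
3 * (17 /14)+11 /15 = 919 /210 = 4.38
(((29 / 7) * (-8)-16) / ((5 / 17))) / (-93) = 5848 / 3255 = 1.80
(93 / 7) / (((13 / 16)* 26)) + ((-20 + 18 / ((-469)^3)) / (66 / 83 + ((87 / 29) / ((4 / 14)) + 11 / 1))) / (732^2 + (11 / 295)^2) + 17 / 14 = 853194620150274568556619 / 462889315480066707400714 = 1.84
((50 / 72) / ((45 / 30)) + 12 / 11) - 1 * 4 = -1453 / 594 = -2.45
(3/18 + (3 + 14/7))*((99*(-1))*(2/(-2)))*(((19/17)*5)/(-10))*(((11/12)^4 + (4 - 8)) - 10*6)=8503447777/470016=18091.83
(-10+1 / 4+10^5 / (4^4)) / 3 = 3047 / 24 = 126.96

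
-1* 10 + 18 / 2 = -1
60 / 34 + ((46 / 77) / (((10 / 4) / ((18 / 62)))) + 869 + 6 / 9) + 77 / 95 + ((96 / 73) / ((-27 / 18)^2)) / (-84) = 2209318538864 / 2532738285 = 872.30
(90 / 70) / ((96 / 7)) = 3 / 32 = 0.09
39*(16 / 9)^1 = 208 / 3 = 69.33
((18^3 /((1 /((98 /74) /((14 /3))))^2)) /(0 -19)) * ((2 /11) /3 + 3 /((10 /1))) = -12752397 /1430605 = -8.91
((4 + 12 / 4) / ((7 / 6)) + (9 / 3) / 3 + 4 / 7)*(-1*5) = -265 / 7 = -37.86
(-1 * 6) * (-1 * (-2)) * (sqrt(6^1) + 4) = -48 - 12 * sqrt(6) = -77.39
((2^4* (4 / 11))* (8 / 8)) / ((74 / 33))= 96 / 37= 2.59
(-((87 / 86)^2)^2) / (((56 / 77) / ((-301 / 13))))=4411311597 / 132299648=33.34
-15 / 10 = -3 / 2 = -1.50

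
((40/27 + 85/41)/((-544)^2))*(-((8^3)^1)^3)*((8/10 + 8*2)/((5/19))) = -54877749248/533205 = -102920.55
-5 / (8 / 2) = -5 / 4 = -1.25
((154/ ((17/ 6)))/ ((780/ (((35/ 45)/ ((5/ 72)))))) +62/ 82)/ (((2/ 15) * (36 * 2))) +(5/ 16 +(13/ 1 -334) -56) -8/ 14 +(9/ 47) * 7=-375.76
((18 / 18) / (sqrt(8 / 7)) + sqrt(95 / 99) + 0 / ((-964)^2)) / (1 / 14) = 7*sqrt(14) / 2 + 14*sqrt(1045) / 33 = 26.81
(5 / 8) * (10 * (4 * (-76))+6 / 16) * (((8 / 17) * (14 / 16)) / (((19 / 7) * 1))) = -5957665 / 20672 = -288.20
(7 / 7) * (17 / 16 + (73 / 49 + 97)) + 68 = 131361 / 784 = 167.55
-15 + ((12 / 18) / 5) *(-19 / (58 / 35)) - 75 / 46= -72673 / 4002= -18.16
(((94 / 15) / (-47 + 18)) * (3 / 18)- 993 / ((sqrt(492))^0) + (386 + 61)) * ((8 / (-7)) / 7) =5700616 / 63945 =89.15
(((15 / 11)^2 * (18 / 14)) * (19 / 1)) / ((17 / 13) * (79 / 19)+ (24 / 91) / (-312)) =123543225 / 14785474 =8.36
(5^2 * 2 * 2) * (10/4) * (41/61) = 10250/61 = 168.03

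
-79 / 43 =-1.84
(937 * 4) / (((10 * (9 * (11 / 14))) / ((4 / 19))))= 104944 / 9405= 11.16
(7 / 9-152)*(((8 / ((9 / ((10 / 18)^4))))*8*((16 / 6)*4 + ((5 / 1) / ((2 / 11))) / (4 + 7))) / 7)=-2150380000 / 11160261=-192.68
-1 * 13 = -13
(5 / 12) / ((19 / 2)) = 5 / 114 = 0.04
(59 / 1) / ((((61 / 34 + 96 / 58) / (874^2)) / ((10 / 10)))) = 2338827496 / 179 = 13066075.40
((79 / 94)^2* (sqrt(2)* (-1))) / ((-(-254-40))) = -6241* sqrt(2) / 2597784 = -0.00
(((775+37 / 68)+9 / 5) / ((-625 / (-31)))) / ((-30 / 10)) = -2731069 / 212500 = -12.85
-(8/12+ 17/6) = -7/2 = -3.50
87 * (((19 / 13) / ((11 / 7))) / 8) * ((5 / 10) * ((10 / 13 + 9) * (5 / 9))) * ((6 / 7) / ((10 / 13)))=69977 / 2288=30.58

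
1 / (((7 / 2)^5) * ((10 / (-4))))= -64 / 84035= -0.00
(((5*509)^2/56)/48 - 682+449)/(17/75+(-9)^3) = -146268025/48973568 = -2.99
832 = 832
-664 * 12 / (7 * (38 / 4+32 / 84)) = -576 / 5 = -115.20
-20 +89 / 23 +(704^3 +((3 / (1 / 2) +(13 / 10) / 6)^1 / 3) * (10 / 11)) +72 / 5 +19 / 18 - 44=1324127192488 / 3795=348913621.21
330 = 330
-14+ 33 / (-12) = -67 / 4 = -16.75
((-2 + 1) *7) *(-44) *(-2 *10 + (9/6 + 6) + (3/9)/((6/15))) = -3593.33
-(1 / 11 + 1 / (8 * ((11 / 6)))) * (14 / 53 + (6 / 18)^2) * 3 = -1253 / 6996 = -0.18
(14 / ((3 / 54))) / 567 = 4 / 9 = 0.44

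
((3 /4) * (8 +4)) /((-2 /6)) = -27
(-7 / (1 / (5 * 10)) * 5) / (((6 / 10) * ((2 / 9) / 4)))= -52500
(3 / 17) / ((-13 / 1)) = -3 / 221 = -0.01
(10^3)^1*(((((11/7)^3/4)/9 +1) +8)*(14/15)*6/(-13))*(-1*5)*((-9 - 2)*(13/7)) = -1237093000/3087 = -400742.79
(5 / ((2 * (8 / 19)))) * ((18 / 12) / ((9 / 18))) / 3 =95 / 16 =5.94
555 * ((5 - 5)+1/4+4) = 9435/4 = 2358.75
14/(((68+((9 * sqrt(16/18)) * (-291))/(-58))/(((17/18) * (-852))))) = -966362824/3546789+142602222 * sqrt(2)/1182263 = -101.88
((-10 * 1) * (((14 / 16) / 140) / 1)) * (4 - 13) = 9 / 16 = 0.56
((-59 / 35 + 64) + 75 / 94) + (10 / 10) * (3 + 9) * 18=918279 / 3290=279.11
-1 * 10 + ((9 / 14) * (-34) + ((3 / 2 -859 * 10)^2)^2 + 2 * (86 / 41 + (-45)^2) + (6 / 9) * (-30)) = 24984528577959897903 / 4592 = 5440881658963392.40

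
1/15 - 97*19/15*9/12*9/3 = -16583/60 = -276.38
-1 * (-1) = 1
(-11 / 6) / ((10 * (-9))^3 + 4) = 11 / 4373976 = 0.00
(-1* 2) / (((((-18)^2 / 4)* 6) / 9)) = -1 / 27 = -0.04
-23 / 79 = -0.29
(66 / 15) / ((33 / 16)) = 2.13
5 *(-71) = -355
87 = 87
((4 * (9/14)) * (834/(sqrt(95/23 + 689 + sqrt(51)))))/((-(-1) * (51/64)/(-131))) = -41953536 * sqrt(23)/(119 * sqrt(23 * sqrt(51) + 15942)) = -13322.58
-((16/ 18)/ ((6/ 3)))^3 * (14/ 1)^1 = -896/ 729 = -1.23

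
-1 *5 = -5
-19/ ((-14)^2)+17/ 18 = 0.85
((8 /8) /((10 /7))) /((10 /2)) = 7 /50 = 0.14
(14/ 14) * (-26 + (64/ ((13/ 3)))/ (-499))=-168854/ 6487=-26.03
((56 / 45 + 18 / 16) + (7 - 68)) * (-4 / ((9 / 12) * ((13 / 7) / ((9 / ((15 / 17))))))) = 5023466 / 2925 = 1717.42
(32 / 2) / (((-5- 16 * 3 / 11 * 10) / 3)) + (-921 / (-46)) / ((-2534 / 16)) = -17357388 / 15590435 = -1.11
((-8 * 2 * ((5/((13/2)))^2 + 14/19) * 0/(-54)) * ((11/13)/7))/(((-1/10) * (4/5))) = 0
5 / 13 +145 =1890 / 13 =145.38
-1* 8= -8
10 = 10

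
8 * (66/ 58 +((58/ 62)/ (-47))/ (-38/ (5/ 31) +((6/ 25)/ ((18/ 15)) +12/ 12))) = 112710274/ 12380129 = 9.10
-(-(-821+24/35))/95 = -28711/3325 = -8.63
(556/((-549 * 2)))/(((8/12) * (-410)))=139/75030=0.00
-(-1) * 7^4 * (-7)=-16807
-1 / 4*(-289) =289 / 4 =72.25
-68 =-68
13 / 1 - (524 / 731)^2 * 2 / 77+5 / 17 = 546447914 / 41145797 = 13.28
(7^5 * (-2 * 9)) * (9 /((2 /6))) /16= -4084101 /8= -510512.62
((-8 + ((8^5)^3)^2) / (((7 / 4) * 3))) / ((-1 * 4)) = -58949525680256203566624960.00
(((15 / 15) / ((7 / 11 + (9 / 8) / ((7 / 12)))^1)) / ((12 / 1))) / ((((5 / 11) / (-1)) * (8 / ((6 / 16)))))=-847 / 252800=-0.00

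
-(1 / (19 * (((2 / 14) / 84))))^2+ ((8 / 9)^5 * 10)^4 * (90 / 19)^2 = 57948799211616911153104 / 2851798070642983299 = 20320.09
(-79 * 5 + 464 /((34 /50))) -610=-5485 /17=-322.65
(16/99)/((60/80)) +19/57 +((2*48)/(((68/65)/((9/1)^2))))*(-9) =-337757509/5049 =-66895.92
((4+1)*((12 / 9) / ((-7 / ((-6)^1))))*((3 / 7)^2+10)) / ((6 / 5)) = 49900 / 1029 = 48.49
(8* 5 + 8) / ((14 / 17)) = 408 / 7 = 58.29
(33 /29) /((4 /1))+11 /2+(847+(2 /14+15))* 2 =1404817 /812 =1730.07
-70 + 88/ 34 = -1146/ 17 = -67.41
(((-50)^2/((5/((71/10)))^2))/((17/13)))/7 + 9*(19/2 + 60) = 279935/238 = 1176.20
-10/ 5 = -2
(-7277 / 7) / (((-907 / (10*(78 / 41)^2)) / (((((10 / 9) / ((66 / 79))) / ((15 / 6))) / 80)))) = 97155227 / 352198077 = 0.28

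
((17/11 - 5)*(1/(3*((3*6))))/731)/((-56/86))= 19/141372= 0.00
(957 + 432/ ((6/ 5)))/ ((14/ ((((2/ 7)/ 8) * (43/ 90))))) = 18877/ 11760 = 1.61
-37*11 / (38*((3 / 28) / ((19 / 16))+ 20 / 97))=-276353 / 7648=-36.13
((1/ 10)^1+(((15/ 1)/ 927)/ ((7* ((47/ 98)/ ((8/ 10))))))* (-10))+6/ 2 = 444613/ 145230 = 3.06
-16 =-16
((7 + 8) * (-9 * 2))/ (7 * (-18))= 15/ 7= 2.14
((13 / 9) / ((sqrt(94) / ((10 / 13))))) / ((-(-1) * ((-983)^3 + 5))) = -0.00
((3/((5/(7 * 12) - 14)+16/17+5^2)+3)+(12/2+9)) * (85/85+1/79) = 25020000/1353823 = 18.48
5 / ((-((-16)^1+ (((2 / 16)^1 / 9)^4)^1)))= 26873856 / 85996339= 0.31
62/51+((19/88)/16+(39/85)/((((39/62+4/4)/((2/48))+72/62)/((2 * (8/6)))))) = 452237/359040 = 1.26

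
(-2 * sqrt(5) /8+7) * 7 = 49- 7 * sqrt(5) /4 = 45.09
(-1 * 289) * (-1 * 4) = 1156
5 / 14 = 0.36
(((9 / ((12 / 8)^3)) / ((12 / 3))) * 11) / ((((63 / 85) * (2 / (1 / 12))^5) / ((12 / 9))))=935 / 564350976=0.00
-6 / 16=-3 / 8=-0.38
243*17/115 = 4131/115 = 35.92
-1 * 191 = -191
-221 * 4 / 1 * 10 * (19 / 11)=-15269.09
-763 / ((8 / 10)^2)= -19075 / 16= -1192.19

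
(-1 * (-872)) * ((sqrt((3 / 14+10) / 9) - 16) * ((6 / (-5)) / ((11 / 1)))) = 83712 / 55 - 872 * sqrt(2002) / 385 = 1420.69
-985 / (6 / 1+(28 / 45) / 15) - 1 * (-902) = 3013481 / 4078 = 738.96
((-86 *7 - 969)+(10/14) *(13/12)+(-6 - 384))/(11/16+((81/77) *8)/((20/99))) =-3293180/71139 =-46.29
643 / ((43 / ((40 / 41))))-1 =23957 / 1763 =13.59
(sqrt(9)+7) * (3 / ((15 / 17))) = 34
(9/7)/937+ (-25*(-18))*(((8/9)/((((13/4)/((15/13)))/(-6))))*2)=-1888990479/1108471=-1704.14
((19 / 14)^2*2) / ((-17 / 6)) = -1083 / 833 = -1.30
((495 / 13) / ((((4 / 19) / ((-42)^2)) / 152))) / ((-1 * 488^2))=-78804495 / 386984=-203.64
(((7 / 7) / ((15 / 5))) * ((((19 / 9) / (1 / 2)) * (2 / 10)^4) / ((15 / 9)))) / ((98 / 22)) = 418 / 1378125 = 0.00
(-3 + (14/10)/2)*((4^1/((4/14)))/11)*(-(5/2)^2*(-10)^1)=-4025/22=-182.95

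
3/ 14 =0.21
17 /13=1.31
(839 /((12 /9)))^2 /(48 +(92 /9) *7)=57017601 /17216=3311.90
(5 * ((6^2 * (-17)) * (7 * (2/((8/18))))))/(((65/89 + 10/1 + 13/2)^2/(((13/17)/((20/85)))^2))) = -64516188555/18812978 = -3429.34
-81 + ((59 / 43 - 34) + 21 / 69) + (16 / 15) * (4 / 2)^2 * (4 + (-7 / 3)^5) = -282162565 / 720981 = -391.36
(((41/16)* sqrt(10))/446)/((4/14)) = 287* sqrt(10)/14272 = 0.06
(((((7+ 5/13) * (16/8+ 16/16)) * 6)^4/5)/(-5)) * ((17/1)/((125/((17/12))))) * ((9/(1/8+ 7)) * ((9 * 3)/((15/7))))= -324670881722793984/8479046875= -38290964.36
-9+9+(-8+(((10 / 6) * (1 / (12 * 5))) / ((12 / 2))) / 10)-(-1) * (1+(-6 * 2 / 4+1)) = -19439 / 2160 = -9.00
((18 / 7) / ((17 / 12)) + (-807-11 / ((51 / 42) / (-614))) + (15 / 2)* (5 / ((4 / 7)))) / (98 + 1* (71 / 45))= 206598375 / 4265912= 48.43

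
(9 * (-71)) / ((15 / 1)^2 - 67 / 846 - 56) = -540594 / 142907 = -3.78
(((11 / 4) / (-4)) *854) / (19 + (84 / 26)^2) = -793793 / 39800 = -19.94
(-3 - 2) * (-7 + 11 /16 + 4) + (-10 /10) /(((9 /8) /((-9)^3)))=659.56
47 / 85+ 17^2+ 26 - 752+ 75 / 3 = -34973 / 85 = -411.45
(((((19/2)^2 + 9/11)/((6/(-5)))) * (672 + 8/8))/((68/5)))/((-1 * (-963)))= -67417775/17287776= -3.90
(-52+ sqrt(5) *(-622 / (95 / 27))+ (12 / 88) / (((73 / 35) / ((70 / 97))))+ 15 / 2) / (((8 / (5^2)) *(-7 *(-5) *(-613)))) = 34624745 / 5347684496+ 8397 *sqrt(5) / 326116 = 0.06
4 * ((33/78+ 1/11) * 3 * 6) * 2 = 10584/143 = 74.01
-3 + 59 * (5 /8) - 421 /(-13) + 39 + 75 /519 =1896431 /17992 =105.40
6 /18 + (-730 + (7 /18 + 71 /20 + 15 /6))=-130181 /180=-723.23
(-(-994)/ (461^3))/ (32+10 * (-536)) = -0.00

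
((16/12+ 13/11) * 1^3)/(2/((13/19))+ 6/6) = 1079/1683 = 0.64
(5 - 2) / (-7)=-3 / 7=-0.43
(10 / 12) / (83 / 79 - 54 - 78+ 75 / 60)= -0.01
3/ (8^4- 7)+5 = 6816/ 1363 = 5.00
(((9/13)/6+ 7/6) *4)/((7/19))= 3800/273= 13.92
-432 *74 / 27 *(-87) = 103008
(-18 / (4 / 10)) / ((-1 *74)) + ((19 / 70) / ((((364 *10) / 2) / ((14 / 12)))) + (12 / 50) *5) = 7306183 / 4040400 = 1.81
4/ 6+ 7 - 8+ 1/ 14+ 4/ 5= 113/ 210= 0.54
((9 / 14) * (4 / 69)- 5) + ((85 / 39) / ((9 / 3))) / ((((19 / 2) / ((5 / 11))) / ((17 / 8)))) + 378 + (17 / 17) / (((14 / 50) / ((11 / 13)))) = 5923243433 / 15747732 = 376.13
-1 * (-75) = 75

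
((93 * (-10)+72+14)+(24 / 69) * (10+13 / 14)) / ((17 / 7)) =-135272 / 391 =-345.96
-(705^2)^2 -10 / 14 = -1729236954380 / 7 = -247033850625.71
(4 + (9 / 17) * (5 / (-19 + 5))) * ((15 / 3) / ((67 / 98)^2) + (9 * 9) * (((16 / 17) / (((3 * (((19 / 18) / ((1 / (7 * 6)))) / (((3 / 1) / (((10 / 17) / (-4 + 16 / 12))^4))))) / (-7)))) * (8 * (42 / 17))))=-346977203148314 / 906216875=-382885.39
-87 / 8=-10.88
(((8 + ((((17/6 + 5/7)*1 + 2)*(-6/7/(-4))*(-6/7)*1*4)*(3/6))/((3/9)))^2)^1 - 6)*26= -7469410/117649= -63.49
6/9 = 0.67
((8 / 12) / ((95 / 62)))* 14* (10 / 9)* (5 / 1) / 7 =2480 / 513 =4.83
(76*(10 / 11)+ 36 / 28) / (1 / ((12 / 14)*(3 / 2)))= 48771 / 539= 90.48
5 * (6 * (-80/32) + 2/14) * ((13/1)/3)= -6760/21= -321.90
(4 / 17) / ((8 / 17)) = 1 / 2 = 0.50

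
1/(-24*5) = -1/120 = -0.01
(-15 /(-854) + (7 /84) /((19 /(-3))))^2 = 20449 /1053132304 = 0.00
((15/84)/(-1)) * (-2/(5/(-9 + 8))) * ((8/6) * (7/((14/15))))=-5/7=-0.71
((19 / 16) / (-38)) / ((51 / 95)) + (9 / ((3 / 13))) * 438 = 27877729 / 1632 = 17081.94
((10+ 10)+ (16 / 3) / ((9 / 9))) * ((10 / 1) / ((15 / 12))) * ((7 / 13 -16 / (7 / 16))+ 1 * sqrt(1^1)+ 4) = -1716992 / 273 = -6289.35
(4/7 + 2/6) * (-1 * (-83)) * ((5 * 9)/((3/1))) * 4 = 31540/7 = 4505.71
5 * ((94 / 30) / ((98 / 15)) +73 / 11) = 38355 / 1078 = 35.58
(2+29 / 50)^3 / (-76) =-2146689 / 9500000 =-0.23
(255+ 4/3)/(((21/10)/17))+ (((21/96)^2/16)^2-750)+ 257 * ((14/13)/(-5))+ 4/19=26523402682662349/20885620654080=1269.94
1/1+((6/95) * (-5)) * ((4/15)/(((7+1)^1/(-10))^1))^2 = 55/57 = 0.96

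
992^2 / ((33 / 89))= 87581696 / 33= 2653990.79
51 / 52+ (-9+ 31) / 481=1975 / 1924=1.03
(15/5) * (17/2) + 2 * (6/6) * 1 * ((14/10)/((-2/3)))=213/10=21.30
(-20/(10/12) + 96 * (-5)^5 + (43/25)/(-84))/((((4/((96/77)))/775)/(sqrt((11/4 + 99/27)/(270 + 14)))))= -1775596703 * sqrt(16401)/20874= -10893659.97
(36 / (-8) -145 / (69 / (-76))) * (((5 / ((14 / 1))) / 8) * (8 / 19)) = 107095 / 36708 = 2.92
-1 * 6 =-6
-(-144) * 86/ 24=516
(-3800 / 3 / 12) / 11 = -950 / 99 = -9.60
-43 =-43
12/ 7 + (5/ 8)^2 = 943/ 448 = 2.10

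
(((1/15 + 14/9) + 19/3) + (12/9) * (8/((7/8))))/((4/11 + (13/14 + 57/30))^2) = 26875310/13593969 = 1.98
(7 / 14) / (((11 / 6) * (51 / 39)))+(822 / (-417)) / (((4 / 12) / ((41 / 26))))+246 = 80044950 / 337909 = 236.88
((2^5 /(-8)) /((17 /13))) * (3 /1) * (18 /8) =-351 /17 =-20.65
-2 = -2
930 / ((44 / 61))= 28365 / 22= 1289.32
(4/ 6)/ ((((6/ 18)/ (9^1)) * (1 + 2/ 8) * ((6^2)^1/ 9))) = 18/ 5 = 3.60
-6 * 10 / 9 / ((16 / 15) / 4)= -25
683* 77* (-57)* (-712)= 2134353144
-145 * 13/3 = -1885/3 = -628.33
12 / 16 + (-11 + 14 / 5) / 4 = -13 / 10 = -1.30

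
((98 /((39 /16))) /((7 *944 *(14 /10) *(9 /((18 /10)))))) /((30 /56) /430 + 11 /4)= 4816 /15244125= 0.00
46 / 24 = 23 / 12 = 1.92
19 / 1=19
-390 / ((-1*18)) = 65 / 3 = 21.67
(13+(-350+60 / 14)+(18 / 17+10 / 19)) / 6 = -249561 / 4522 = -55.19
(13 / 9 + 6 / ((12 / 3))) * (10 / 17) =265 / 153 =1.73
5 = 5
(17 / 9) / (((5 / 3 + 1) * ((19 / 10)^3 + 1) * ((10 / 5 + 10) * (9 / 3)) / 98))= 104125 / 424386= 0.25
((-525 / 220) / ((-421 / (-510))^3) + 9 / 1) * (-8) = -31241111112 / 820803071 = -38.06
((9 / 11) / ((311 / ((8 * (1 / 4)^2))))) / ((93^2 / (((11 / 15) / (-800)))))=-1 / 7172904000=-0.00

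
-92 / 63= -1.46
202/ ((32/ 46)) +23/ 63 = 290.74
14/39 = 0.36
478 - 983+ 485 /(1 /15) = 6770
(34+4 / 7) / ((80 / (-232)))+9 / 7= -3464 / 35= -98.97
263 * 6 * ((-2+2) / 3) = 0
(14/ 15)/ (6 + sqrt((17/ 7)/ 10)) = 0.14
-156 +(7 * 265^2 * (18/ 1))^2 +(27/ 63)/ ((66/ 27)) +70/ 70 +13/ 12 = 72343007095447943/ 924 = 78293297722346.26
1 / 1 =1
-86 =-86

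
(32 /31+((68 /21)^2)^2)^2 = 447622614344418304 /36347767845921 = 12315.00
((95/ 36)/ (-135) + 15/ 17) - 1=-0.14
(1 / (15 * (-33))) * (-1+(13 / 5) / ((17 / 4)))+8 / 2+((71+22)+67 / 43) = 5403493 / 54825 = 98.56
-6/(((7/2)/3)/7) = -36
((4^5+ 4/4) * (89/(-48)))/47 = -91225/2256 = -40.44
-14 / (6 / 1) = -7 / 3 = -2.33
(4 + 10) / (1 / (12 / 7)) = 24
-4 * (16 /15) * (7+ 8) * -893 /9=57152 /9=6350.22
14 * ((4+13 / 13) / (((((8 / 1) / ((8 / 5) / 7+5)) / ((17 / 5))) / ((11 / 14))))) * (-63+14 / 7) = -2087481 / 280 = -7455.29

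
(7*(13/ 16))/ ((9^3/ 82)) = 3731/ 5832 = 0.64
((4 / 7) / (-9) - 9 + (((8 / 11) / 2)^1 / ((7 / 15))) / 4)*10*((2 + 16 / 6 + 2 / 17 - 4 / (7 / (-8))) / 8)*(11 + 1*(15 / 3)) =-58650400 / 35343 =-1659.46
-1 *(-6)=6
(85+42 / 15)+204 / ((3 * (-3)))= 65.13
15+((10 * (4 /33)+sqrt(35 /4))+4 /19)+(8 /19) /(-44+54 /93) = sqrt(35) /2+6925789 /421971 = 19.37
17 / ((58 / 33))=561 / 58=9.67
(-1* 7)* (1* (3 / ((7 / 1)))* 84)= -252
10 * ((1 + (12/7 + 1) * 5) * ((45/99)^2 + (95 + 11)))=15475.82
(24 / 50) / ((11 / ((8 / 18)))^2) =64 / 81675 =0.00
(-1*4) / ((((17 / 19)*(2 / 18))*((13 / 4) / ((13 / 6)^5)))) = -542659 / 918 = -591.13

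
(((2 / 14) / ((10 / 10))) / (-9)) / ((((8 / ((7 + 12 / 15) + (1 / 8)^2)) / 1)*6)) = -2501 / 967680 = -0.00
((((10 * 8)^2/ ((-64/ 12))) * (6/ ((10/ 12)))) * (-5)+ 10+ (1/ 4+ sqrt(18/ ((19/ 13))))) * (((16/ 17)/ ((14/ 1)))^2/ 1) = 192 * sqrt(494)/ 269059+ 2765456/ 14161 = 195.30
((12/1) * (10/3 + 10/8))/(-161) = -55/161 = -0.34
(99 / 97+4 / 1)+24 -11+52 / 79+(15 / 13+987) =1006.83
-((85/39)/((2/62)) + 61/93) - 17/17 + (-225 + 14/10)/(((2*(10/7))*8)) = -79.00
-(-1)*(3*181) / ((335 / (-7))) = -3801 / 335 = -11.35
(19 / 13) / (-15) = -19 / 195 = -0.10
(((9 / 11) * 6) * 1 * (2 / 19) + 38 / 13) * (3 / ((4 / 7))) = 98133 / 5434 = 18.06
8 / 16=1 / 2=0.50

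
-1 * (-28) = 28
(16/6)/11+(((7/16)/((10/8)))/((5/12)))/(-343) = 9701/40425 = 0.24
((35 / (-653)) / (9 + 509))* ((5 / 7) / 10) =-5 / 676508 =-0.00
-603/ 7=-86.14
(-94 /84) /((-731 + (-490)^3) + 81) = 47 /4941285300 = 0.00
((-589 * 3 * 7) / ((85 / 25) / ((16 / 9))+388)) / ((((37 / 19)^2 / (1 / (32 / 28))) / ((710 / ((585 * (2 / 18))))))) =-44384177460 / 555141821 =-79.95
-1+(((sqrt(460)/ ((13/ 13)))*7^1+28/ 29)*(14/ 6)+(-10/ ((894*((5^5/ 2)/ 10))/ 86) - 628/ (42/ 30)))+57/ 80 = -27017359129/ 60494000+98*sqrt(115)/ 3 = -96.30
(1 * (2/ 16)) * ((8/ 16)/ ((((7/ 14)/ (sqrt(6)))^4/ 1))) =36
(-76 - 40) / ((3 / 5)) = -193.33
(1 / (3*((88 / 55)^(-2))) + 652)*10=97928 / 15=6528.53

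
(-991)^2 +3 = 982084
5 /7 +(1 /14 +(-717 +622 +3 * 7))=-1025 /14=-73.21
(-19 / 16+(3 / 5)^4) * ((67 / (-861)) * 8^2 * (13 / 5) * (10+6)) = 589715776 / 2690625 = 219.17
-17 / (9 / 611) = -1154.11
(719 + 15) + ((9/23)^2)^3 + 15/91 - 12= 9728522878544/13471265899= 722.17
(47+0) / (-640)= -47 / 640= -0.07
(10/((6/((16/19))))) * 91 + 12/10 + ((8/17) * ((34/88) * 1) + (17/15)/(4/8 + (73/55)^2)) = 5559443606/42896205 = 129.60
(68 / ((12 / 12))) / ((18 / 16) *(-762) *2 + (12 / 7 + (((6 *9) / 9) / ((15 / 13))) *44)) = -4760 / 103879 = -0.05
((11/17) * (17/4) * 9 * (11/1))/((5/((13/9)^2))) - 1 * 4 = 19729/180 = 109.61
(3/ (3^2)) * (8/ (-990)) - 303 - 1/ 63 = -3149878/ 10395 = -303.02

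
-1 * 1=-1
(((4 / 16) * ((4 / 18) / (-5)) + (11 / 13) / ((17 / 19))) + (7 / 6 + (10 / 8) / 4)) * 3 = 384077 / 53040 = 7.24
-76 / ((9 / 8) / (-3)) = 608 / 3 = 202.67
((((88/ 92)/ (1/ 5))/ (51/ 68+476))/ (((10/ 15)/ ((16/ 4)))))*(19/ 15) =3344/ 43861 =0.08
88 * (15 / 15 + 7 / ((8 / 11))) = 935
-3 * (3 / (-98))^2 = -27 / 9604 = -0.00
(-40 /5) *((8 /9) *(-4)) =256 /9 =28.44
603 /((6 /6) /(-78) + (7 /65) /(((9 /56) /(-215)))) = -141102 /33715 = -4.19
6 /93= 0.06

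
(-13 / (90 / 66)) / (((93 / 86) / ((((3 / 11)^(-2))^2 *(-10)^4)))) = -360110036000 / 22599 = -15934777.47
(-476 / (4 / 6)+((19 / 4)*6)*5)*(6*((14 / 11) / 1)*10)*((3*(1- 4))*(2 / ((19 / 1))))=8641080 / 209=41344.88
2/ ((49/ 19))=38/ 49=0.78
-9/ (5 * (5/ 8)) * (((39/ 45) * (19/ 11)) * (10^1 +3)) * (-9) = 504.42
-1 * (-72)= 72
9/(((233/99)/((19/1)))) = 16929/233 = 72.66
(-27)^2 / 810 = 9 / 10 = 0.90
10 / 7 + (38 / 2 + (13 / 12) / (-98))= 24011 / 1176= 20.42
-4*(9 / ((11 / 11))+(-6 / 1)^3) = 828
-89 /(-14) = 89 /14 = 6.36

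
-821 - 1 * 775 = -1596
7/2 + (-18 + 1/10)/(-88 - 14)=3749/1020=3.68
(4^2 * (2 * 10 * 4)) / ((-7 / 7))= -1280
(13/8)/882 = 13/7056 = 0.00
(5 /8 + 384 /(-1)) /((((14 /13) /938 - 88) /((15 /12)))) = 13356785 /2452704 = 5.45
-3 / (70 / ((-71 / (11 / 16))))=1704 / 385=4.43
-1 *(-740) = 740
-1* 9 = -9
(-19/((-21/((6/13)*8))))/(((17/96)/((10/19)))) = 15360/1547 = 9.93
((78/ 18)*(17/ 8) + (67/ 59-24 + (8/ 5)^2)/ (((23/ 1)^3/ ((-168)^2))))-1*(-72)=34.11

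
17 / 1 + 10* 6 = 77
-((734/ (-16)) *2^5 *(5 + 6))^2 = -260757904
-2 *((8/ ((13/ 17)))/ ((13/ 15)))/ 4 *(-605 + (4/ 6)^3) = 5551180/ 1521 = 3649.69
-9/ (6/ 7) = -21/ 2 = -10.50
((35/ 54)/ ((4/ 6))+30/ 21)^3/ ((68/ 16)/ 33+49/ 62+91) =75512787625/ 501604950672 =0.15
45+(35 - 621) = -541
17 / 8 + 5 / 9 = 193 / 72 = 2.68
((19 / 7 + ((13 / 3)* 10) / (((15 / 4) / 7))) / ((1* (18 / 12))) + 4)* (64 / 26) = 361280 / 2457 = 147.04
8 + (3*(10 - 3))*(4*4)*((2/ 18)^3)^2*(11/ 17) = 24093224/ 3011499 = 8.00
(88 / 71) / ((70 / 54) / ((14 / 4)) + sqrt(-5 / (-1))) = -4752 / 50339 + 64152 * sqrt(5) / 251695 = 0.48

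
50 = 50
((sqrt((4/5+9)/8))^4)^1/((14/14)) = 2401/1600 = 1.50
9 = 9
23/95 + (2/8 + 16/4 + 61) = 24887/380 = 65.49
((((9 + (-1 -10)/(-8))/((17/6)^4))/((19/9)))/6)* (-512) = -10326528/1586899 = -6.51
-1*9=-9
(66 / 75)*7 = 154 / 25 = 6.16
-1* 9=-9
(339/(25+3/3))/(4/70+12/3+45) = 11865/44642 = 0.27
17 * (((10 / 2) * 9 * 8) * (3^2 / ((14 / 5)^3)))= 860625 / 343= 2509.11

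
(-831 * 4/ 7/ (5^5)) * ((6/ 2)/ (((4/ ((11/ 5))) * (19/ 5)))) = -27423/ 415625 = -0.07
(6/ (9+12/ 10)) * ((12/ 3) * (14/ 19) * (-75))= -42000/ 323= -130.03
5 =5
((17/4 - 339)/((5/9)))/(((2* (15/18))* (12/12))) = -36153/100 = -361.53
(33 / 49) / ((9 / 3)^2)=11 / 147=0.07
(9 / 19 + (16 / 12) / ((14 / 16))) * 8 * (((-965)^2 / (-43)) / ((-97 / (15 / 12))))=7421863250 / 1664229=4459.64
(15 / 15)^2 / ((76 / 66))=33 / 38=0.87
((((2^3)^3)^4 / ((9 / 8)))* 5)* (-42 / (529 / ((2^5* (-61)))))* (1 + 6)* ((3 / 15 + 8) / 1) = 4311809615114272768 / 1587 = 2716956279215042.70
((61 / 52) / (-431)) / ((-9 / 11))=0.00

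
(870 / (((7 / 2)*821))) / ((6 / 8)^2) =9280 / 17241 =0.54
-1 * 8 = -8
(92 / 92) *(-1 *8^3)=-512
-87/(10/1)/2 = -87/20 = -4.35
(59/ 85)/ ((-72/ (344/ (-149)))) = 2537/ 113985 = 0.02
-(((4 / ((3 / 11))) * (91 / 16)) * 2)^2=-1002001 / 36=-27833.36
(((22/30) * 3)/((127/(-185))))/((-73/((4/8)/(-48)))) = -407/890016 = -0.00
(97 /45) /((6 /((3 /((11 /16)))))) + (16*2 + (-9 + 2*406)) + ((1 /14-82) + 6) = 5271229 /6930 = 760.64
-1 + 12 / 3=3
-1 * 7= -7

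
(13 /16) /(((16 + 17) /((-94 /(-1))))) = 611 /264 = 2.31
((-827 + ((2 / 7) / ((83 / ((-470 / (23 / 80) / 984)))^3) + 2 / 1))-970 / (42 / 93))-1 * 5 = -269857827226475631835 / 90621481848491601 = -2977.86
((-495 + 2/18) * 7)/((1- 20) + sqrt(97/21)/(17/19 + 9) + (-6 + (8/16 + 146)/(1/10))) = -3702569579520/1539075651383 + 111367816 * sqrt(2037)/13851680862447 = -2.41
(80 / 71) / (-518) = -0.00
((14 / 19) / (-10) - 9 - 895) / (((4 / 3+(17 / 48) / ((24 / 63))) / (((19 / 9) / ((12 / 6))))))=-1832256 / 4345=-421.69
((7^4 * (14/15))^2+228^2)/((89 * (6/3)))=570798698/20025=28504.30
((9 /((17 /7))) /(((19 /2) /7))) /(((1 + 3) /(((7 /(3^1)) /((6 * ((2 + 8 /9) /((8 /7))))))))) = 441 /4199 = 0.11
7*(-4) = -28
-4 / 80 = -0.05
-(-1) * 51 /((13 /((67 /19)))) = 3417 /247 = 13.83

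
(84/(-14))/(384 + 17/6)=-36/2321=-0.02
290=290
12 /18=2 /3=0.67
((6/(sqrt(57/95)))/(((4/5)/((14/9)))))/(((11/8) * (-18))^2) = 560 * sqrt(15)/88209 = 0.02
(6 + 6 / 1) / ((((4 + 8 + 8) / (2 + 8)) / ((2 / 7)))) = 12 / 7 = 1.71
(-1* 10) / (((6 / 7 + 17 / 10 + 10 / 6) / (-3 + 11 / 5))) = 1680 / 887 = 1.89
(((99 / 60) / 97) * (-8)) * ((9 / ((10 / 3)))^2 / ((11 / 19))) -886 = -21527053 / 24250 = -887.71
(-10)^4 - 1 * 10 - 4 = 9986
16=16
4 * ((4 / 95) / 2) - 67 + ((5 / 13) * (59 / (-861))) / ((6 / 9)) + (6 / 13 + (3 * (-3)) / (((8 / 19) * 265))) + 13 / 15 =-29624617333 / 450854040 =-65.71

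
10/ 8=5/ 4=1.25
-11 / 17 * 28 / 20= -77 / 85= -0.91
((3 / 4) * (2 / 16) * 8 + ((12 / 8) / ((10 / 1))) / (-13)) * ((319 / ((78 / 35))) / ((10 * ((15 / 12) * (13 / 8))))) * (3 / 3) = 285824 / 54925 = 5.20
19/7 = 2.71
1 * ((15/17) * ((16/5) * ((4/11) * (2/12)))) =32/187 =0.17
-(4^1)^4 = -256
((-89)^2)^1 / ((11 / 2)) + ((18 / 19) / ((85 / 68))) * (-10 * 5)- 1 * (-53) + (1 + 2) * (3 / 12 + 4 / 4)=1219755 / 836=1459.04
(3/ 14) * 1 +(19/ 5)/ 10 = 104/ 175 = 0.59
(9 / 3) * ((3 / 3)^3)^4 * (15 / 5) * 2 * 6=108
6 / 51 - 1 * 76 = -1290 / 17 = -75.88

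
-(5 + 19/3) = -34/3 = -11.33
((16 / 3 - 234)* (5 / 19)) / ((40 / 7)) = -2401 / 228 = -10.53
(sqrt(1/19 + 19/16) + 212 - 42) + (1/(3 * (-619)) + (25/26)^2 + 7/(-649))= sqrt(7163)/76 + 139244799137/814710468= 172.03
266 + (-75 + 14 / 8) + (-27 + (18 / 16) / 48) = 21219 / 128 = 165.77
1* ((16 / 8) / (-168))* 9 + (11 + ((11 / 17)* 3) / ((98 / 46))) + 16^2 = 892323 / 3332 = 267.80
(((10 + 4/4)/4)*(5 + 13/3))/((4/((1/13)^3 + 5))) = 140987/4394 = 32.09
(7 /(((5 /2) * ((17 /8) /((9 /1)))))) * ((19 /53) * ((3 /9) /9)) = 2128 /13515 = 0.16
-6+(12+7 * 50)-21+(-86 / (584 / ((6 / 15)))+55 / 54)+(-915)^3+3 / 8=-60396212868379 / 78840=-766060538.67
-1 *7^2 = -49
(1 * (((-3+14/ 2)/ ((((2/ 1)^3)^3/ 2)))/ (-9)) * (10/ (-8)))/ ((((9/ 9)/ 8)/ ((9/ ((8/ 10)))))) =25/ 128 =0.20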